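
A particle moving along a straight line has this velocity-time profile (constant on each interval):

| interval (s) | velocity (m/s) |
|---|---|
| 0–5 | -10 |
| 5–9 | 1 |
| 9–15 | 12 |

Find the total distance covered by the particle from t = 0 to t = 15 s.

Distance (not displacement) is the total path length: add the absolute areas under v-t.
0–5 s: |-10| × 5 = 50 m
5–9 s: |1| × 4 = 4 m
9–15 s: |12| × 6 = 72 m
Total distance = 126 m

126 m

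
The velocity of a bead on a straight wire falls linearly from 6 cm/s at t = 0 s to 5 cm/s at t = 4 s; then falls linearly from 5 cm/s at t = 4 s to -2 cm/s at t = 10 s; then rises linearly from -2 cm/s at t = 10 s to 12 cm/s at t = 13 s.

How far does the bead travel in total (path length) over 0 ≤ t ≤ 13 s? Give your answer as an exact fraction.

Distance (not displacement) is the total path length: add the absolute areas under v-t.
0–4 s: |½(6 + 5)(4)| = 22 cm
4–10 s: v = 0 at t = 58/7 s; triangle areas 75/7 + 12/7 = 87/7 cm
10–13 s: v = 0 at t = 73/7 s; triangle areas 3/7 + 108/7 = 111/7 cm
Total distance = 352/7 cm

352/7 cm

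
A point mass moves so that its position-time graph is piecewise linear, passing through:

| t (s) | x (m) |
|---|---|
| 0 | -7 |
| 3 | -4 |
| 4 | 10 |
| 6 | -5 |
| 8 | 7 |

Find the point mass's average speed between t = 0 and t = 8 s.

5.5 m/s

Average speed = (total path length)/(elapsed time); on a piecewise-linear x-t graph the path length is Σ|Δx|.
0–3 s: |Δx| = |-4 − -7| = 3 m
3–4 s: |Δx| = |10 − -4| = 14 m
4–6 s: |Δx| = |-5 − 10| = 15 m
6–8 s: |Δx| = |7 − -5| = 12 m
Total path = 44 m; average speed = 44/8 = 5.5 m/s.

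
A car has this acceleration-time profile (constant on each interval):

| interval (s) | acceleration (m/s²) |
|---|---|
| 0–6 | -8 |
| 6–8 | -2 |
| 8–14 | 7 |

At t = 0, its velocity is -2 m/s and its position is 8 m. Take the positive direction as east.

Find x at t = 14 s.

On each constant-a segment, Δv = aΔt and Δx = v₀Δt + ½aΔt²; chain segment to segment.
0–6 s: v starts -2 m/s; Δx = -2·6 + ½·-8·6² = -156 m; v ends -50 m/s.
6–8 s: v starts -50 m/s; Δx = -50·2 + ½·-2·2² = -104 m; v ends -54 m/s.
8–14 s: v starts -54 m/s; Δx = -54·6 + ½·7·6² = -198 m; v ends -12 m/s.
x(14) = 8 + Σ Δx = -450 m.

-450 m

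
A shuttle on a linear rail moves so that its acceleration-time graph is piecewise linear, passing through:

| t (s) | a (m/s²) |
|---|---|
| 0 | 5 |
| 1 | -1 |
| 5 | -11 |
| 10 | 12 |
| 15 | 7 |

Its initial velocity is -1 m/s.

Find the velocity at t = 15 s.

Δv equals the area under the a-t graph; then v = v₀ + Δv.
0–1 s: ½(5 + -1)(1) = 2 m/s
1–5 s: ½(-1 + -11)(4) = -24 m/s
5–10 s: ½(-11 + 12)(5) = 2.5 m/s
10–15 s: ½(12 + 7)(5) = 47.5 m/s
Δv = 28 m/s, so v(15) = -1 + (28) = 27 m/s.

27 m/s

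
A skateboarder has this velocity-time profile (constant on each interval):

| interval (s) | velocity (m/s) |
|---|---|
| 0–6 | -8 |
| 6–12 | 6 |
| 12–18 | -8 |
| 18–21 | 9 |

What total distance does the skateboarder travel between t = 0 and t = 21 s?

Distance (not displacement) is the total path length: add the absolute areas under v-t.
0–6 s: |-8| × 6 = 48 m
6–12 s: |6| × 6 = 36 m
12–18 s: |-8| × 6 = 48 m
18–21 s: |9| × 3 = 27 m
Total distance = 159 m

159 m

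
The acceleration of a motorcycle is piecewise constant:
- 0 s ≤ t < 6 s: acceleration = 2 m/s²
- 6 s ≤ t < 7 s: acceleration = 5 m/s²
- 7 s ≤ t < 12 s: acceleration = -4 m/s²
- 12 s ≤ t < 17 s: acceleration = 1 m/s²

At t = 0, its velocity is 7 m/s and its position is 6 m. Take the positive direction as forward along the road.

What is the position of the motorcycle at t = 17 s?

208 m

On each constant-a segment, Δv = aΔt and Δx = v₀Δt + ½aΔt²; chain segment to segment.
0–6 s: v starts 7 m/s; Δx = 7·6 + ½·2·6² = 78 m; v ends 19 m/s.
6–7 s: v starts 19 m/s; Δx = 19·1 + ½·5·1² = 21.5 m; v ends 24 m/s.
7–12 s: v starts 24 m/s; Δx = 24·5 + ½·-4·5² = 70 m; v ends 4 m/s.
12–17 s: v starts 4 m/s; Δx = 4·5 + ½·1·5² = 32.5 m; v ends 9 m/s.
x(17) = 6 + Σ Δx = 208 m.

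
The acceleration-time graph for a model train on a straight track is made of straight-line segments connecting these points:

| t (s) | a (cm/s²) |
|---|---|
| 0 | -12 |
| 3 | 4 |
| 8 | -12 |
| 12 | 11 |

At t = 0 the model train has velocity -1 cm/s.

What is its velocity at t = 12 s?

-35 cm/s

Δv equals the area under the a-t graph; then v = v₀ + Δv.
0–3 s: ½(-12 + 4)(3) = -12 cm/s
3–8 s: ½(4 + -12)(5) = -20 cm/s
8–12 s: ½(-12 + 11)(4) = -2 cm/s
Δv = -34 cm/s, so v(12) = -1 + (-34) = -35 cm/s.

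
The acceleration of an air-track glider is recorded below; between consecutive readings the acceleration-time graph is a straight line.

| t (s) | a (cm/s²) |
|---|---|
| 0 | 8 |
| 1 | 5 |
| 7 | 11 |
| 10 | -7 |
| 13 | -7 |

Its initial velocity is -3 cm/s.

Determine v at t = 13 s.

36.5 cm/s

Δv equals the area under the a-t graph; then v = v₀ + Δv.
0–1 s: ½(8 + 5)(1) = 6.5 cm/s
1–7 s: ½(5 + 11)(6) = 48 cm/s
7–10 s: ½(11 + -7)(3) = 6 cm/s
10–13 s: -7 × 3 = -21 cm/s
Δv = 39.5 cm/s, so v(13) = -3 + (39.5) = 36.5 cm/s.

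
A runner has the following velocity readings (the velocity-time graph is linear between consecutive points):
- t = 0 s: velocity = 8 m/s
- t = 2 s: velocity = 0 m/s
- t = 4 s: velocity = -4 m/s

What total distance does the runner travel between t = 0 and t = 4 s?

12 m

Distance (not displacement) is the total path length: add the absolute areas under v-t.
0–2 s: |½(8 + 0)(2)| = 8 m
2–4 s: |½(0 + -4)(2)| = 4 m
Total distance = 12 m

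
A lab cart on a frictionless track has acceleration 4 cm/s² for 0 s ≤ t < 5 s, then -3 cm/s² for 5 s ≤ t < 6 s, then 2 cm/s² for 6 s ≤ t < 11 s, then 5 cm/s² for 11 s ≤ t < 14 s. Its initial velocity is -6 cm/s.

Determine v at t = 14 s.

Δv equals the area under the a-t graph; then v = v₀ + Δv.
0–5 s: 4 × 5 = 20 cm/s
5–6 s: -3 × 1 = -3 cm/s
6–11 s: 2 × 5 = 10 cm/s
11–14 s: 5 × 3 = 15 cm/s
Δv = 42 cm/s, so v(14) = -6 + (42) = 36 cm/s.

36 cm/s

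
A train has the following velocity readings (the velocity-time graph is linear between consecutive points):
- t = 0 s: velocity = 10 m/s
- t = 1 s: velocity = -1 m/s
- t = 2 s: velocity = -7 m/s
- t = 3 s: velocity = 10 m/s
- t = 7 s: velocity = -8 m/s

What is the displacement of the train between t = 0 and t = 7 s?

6 m

Displacement is the signed area under the v-t curve.
0–1 s: ½(10 + -1)(1) = 4.5 m
1–2 s: ½(-1 + -7)(1) = -4 m
2–3 s: ½(-7 + 10)(1) = 1.5 m
3–7 s: ½(10 + -8)(4) = 4 m
Net displacement = 6 m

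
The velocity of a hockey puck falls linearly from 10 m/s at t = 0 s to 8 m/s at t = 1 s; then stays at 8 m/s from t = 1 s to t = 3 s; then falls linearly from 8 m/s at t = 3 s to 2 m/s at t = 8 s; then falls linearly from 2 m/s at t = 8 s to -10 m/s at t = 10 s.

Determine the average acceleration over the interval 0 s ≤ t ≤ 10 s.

-2 m/s²

Average acceleration = Δv/Δt = (-10 − 10)/(10 − 0) = -2 m/s².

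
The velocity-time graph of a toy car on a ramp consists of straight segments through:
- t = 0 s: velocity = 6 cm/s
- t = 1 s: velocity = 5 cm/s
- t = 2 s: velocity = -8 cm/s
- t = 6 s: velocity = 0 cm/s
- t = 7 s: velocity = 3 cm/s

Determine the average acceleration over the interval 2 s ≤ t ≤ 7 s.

Average acceleration = Δv/Δt = (3 − -8)/(7 − 2) = 2.2 cm/s².

2.2 cm/s²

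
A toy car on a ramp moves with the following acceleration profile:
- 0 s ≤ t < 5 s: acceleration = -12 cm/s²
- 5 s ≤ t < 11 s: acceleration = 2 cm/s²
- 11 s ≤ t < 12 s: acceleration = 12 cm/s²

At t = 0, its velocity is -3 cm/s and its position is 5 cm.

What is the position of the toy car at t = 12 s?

-547 cm

On each constant-a segment, Δv = aΔt and Δx = v₀Δt + ½aΔt²; chain segment to segment.
0–5 s: v starts -3 cm/s; Δx = -3·5 + ½·-12·5² = -165 cm; v ends -63 cm/s.
5–11 s: v starts -63 cm/s; Δx = -63·6 + ½·2·6² = -342 cm; v ends -51 cm/s.
11–12 s: v starts -51 cm/s; Δx = -51·1 + ½·12·1² = -45 cm; v ends -39 cm/s.
x(12) = 5 + Σ Δx = -547 cm.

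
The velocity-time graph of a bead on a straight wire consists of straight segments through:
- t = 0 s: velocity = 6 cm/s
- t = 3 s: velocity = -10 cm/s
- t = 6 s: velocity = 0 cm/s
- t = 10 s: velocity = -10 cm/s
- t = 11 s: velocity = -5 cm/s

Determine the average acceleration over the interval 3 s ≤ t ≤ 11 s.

Average acceleration = Δv/Δt = (-5 − -10)/(11 − 3) = 0.625 cm/s².

0.625 cm/s²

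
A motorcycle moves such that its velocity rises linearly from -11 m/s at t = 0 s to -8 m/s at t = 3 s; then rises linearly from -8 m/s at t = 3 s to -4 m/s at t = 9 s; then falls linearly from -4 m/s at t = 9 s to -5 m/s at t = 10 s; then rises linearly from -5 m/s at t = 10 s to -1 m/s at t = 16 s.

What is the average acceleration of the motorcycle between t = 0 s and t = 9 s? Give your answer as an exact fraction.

7/9 m/s²

Average acceleration = Δv/Δt = (-4 − -11)/(9 − 0) = 7/9 m/s².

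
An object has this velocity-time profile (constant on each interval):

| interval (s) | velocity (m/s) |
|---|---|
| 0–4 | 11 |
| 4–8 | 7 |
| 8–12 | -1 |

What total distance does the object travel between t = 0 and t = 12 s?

76 m

Total distance travelled is ∫|v| dt — sum the magnitudes of each area piece.
0–4 s: |11| × 4 = 44 m
4–8 s: |7| × 4 = 28 m
8–12 s: |-1| × 4 = 4 m
Total distance = 76 m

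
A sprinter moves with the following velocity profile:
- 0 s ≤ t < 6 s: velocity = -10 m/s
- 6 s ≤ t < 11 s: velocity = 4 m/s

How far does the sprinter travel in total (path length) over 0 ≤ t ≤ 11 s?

Total distance travelled is ∫|v| dt — sum the magnitudes of each area piece.
0–6 s: |-10| × 6 = 60 m
6–11 s: |4| × 5 = 20 m
Total distance = 80 m

80 m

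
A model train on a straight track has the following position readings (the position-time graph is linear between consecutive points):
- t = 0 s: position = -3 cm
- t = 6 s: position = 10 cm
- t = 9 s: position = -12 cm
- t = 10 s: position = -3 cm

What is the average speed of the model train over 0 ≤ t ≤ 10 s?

4.4 cm/s

Average speed = (total path length)/(elapsed time); on a piecewise-linear x-t graph the path length is Σ|Δx|.
0–6 s: |Δx| = |10 − -3| = 13 cm
6–9 s: |Δx| = |-12 − 10| = 22 cm
9–10 s: |Δx| = |-3 − -12| = 9 cm
Total path = 44 cm; average speed = 44/10 = 4.4 cm/s.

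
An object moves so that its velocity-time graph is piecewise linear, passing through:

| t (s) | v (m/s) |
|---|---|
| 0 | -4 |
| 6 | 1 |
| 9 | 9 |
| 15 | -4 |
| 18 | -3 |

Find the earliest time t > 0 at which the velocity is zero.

t = 4.8 s

v changes sign on 0–6 s (from -4 to 1); the graph is linear there, so v = 0 at t = 0 + (4)·(6 − 0)/(1 − -4) = 4.8 s.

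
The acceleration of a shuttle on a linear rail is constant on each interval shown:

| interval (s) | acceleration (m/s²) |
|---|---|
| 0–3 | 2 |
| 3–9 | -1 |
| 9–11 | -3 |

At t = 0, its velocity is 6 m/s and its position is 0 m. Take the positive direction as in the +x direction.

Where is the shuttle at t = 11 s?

On each constant-a segment, Δv = aΔt and Δx = v₀Δt + ½aΔt²; chain segment to segment.
0–3 s: v starts 6 m/s; Δx = 6·3 + ½·2·3² = 27 m; v ends 12 m/s.
3–9 s: v starts 12 m/s; Δx = 12·6 + ½·-1·6² = 54 m; v ends 6 m/s.
9–11 s: v starts 6 m/s; Δx = 6·2 + ½·-3·2² = 6 m; v ends 0 m/s.
x(11) = 0 + Σ Δx = 87 m.

87 m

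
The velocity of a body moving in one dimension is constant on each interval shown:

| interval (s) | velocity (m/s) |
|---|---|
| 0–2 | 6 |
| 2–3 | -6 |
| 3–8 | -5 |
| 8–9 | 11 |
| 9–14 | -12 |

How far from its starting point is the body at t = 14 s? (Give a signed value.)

Net displacement equals the area under the velocity-time graph (areas below the axis count negative).
0–2 s: 6 × 2 = 12 m
2–3 s: -6 × 1 = -6 m
3–8 s: -5 × 5 = -25 m
8–9 s: 11 × 1 = 11 m
9–14 s: -12 × 5 = -60 m
Net displacement = -68 m

-68 m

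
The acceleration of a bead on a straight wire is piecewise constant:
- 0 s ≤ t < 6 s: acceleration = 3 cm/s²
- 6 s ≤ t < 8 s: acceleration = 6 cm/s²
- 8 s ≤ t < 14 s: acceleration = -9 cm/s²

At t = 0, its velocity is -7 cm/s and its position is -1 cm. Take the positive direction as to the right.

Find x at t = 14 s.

On each constant-a segment, Δv = aΔt and Δx = v₀Δt + ½aΔt²; chain segment to segment.
0–6 s: v starts -7 cm/s; Δx = -7·6 + ½·3·6² = 12 cm; v ends 11 cm/s.
6–8 s: v starts 11 cm/s; Δx = 11·2 + ½·6·2² = 34 cm; v ends 23 cm/s.
8–14 s: v starts 23 cm/s; Δx = 23·6 + ½·-9·6² = -24 cm; v ends -31 cm/s.
x(14) = -1 + Σ Δx = 21 cm.

21 cm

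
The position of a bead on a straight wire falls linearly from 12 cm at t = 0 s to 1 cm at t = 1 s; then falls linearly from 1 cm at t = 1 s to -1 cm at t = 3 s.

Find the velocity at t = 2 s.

-1 cm/s

Velocity is the slope of the x-t graph on 1–3 s: (-1 − 1)/(3 − 1) = -1 cm/s.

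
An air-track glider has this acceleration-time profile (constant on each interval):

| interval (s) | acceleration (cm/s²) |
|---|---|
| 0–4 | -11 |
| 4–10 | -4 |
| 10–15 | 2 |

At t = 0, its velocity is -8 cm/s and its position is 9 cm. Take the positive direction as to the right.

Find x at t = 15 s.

-850 cm

On each constant-a segment, Δv = aΔt and Δx = v₀Δt + ½aΔt²; chain segment to segment.
0–4 s: v starts -8 cm/s; Δx = -8·4 + ½·-11·4² = -120 cm; v ends -52 cm/s.
4–10 s: v starts -52 cm/s; Δx = -52·6 + ½·-4·6² = -384 cm; v ends -76 cm/s.
10–15 s: v starts -76 cm/s; Δx = -76·5 + ½·2·5² = -355 cm; v ends -66 cm/s.
x(15) = 9 + Σ Δx = -850 cm.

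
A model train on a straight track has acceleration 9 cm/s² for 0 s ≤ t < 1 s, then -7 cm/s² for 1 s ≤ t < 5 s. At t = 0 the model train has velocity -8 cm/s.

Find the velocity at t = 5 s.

-27 cm/s

Δv equals the area under the a-t graph; then v = v₀ + Δv.
0–1 s: 9 × 1 = 9 cm/s
1–5 s: -7 × 4 = -28 cm/s
Δv = -19 cm/s, so v(5) = -8 + (-19) = -27 cm/s.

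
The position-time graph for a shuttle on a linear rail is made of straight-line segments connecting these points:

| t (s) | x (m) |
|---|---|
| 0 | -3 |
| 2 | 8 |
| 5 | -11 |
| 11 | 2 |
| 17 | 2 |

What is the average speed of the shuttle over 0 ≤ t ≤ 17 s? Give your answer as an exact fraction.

Average speed = (total path length)/(elapsed time); on a piecewise-linear x-t graph the path length is Σ|Δx|.
0–2 s: |Δx| = |8 − -3| = 11 m
2–5 s: |Δx| = |-11 − 8| = 19 m
5–11 s: |Δx| = |2 − -11| = 13 m
11–17 s: |Δx| = |2 − 2| = 0 m
Total path = 43 m; average speed = 43/17 = 43/17 m/s.

43/17 m/s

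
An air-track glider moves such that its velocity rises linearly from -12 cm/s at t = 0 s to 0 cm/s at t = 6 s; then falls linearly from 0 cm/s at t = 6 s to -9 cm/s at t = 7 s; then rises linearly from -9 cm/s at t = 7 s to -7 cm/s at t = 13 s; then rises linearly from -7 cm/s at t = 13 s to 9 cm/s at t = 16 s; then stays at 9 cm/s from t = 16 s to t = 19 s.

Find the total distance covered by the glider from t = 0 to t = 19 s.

127.6875 cm

Total distance travelled is ∫|v| dt — sum the magnitudes of each area piece.
0–6 s: |½(-12 + 0)(6)| = 36 cm
6–7 s: |½(0 + -9)(1)| = 4.5 cm
7–13 s: |½(-9 + -7)(6)| = 48 cm
13–16 s: v = 0 at t = 14.3125 s; triangle areas 4.59375 + 7.59375 = 12.1875 cm
16–19 s: |9| × 3 = 27 cm
Total distance = 127.6875 cm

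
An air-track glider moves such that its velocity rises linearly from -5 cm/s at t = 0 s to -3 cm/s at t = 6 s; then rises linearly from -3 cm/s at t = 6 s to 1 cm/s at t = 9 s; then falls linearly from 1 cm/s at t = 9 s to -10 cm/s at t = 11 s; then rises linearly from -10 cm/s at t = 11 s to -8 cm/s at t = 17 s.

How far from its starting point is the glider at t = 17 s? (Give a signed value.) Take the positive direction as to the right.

Displacement is the signed area under the v-t curve.
0–6 s: ½(-5 + -3)(6) = -24 cm
6–9 s: ½(-3 + 1)(3) = -3 cm
9–11 s: ½(1 + -10)(2) = -9 cm
11–17 s: ½(-10 + -8)(6) = -54 cm
Net displacement = -90 cm

-90 cm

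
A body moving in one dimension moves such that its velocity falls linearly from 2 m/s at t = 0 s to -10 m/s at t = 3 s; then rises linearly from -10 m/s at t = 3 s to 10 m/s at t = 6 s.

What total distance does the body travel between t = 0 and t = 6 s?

28 m

Total distance travelled is ∫|v| dt — sum the magnitudes of each area piece.
0–3 s: v = 0 at t = 0.5 s; triangle areas 0.5 + 12.5 = 13 m
3–6 s: v = 0 at t = 4.5 s; triangle areas 7.5 + 7.5 = 15 m
Total distance = 28 m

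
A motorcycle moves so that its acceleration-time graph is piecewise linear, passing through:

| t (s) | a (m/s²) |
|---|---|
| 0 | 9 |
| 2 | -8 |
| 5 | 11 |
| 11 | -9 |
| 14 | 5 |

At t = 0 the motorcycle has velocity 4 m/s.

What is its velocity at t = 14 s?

9.5 m/s

Δv equals the area under the a-t graph; then v = v₀ + Δv.
0–2 s: ½(9 + -8)(2) = 1 m/s
2–5 s: ½(-8 + 11)(3) = 4.5 m/s
5–11 s: ½(11 + -9)(6) = 6 m/s
11–14 s: ½(-9 + 5)(3) = -6 m/s
Δv = 5.5 m/s, so v(14) = 4 + (5.5) = 9.5 m/s.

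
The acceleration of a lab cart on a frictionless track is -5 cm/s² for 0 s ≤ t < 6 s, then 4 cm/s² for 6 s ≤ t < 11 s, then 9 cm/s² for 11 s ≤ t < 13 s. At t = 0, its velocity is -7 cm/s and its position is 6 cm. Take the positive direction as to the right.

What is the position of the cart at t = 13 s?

-277 cm

On each constant-a segment, Δv = aΔt and Δx = v₀Δt + ½aΔt²; chain segment to segment.
0–6 s: v starts -7 cm/s; Δx = -7·6 + ½·-5·6² = -132 cm; v ends -37 cm/s.
6–11 s: v starts -37 cm/s; Δx = -37·5 + ½·4·5² = -135 cm; v ends -17 cm/s.
11–13 s: v starts -17 cm/s; Δx = -17·2 + ½·9·2² = -16 cm; v ends 1 cm/s.
x(13) = 6 + Σ Δx = -277 cm.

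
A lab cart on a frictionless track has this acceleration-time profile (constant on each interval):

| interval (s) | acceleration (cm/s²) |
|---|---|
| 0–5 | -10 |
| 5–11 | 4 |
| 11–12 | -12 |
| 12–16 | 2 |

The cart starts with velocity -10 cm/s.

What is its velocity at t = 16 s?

-40 cm/s

Δv equals the area under the a-t graph; then v = v₀ + Δv.
0–5 s: -10 × 5 = -50 cm/s
5–11 s: 4 × 6 = 24 cm/s
11–12 s: -12 × 1 = -12 cm/s
12–16 s: 2 × 4 = 8 cm/s
Δv = -30 cm/s, so v(16) = -10 + (-30) = -40 cm/s.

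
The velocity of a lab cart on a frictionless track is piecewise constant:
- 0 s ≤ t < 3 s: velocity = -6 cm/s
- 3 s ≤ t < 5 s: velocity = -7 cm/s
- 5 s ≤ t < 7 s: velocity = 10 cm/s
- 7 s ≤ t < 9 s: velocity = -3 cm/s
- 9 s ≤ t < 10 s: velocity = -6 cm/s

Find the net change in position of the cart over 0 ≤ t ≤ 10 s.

Displacement is the signed area under the v-t curve.
0–3 s: -6 × 3 = -18 cm
3–5 s: -7 × 2 = -14 cm
5–7 s: 10 × 2 = 20 cm
7–9 s: -3 × 2 = -6 cm
9–10 s: -6 × 1 = -6 cm
Net displacement = -24 cm

-24 cm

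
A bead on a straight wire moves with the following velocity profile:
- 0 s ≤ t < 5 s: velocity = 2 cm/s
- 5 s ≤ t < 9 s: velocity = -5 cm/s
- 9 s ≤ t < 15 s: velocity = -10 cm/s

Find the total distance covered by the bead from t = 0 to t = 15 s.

90 cm

Total distance travelled is ∫|v| dt — sum the magnitudes of each area piece.
0–5 s: |2| × 5 = 10 cm
5–9 s: |-5| × 4 = 20 cm
9–15 s: |-10| × 6 = 60 cm
Total distance = 90 cm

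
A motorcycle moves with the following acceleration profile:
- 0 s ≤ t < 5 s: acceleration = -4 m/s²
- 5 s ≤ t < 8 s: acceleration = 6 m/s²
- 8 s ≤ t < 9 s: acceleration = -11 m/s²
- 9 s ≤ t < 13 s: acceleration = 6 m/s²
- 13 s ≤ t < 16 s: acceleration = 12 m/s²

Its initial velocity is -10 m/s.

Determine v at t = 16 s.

37 m/s

Δv equals the area under the a-t graph; then v = v₀ + Δv.
0–5 s: -4 × 5 = -20 m/s
5–8 s: 6 × 3 = 18 m/s
8–9 s: -11 × 1 = -11 m/s
9–13 s: 6 × 4 = 24 m/s
13–16 s: 12 × 3 = 36 m/s
Δv = 47 m/s, so v(16) = -10 + (47) = 37 m/s.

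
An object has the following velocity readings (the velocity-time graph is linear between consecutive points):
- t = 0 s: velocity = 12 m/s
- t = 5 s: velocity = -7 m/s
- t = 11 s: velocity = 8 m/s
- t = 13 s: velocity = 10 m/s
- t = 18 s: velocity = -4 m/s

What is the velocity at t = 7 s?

On 5–11 s the graph is linear from -7 to 8 m/s: v(7) = -7 + (8 − -7)·(7 − 5)/(11 − 5) = -2 m/s.

-2 m/s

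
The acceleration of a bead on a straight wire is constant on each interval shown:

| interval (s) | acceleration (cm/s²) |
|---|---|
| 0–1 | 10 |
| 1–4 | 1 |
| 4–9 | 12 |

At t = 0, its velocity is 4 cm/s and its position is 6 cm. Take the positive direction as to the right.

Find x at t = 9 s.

296.5 cm

On each constant-a segment, Δv = aΔt and Δx = v₀Δt + ½aΔt²; chain segment to segment.
0–1 s: v starts 4 cm/s; Δx = 4·1 + ½·10·1² = 9 cm; v ends 14 cm/s.
1–4 s: v starts 14 cm/s; Δx = 14·3 + ½·1·3² = 46.5 cm; v ends 17 cm/s.
4–9 s: v starts 17 cm/s; Δx = 17·5 + ½·12·5² = 235 cm; v ends 77 cm/s.
x(9) = 6 + Σ Δx = 296.5 cm.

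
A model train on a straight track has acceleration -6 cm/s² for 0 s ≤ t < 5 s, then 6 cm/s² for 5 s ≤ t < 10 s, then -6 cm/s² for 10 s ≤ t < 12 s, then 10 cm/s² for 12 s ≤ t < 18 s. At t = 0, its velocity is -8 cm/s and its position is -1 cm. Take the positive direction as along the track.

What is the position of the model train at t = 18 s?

-199 cm

On each constant-a segment, Δv = aΔt and Δx = v₀Δt + ½aΔt²; chain segment to segment.
0–5 s: v starts -8 cm/s; Δx = -8·5 + ½·-6·5² = -115 cm; v ends -38 cm/s.
5–10 s: v starts -38 cm/s; Δx = -38·5 + ½·6·5² = -115 cm; v ends -8 cm/s.
10–12 s: v starts -8 cm/s; Δx = -8·2 + ½·-6·2² = -28 cm; v ends -20 cm/s.
12–18 s: v starts -20 cm/s; Δx = -20·6 + ½·10·6² = 60 cm; v ends 40 cm/s.
x(18) = -1 + Σ Δx = -199 cm.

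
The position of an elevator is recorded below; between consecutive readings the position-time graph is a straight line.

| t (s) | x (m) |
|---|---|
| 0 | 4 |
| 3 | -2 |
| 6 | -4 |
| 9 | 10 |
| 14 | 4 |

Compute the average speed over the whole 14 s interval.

Average speed = (total path length)/(elapsed time); on a piecewise-linear x-t graph the path length is Σ|Δx|.
0–3 s: |Δx| = |-2 − 4| = 6 m
3–6 s: |Δx| = |-4 − -2| = 2 m
6–9 s: |Δx| = |10 − -4| = 14 m
9–14 s: |Δx| = |4 − 10| = 6 m
Total path = 28 m; average speed = 28/14 = 2 m/s.

2 m/s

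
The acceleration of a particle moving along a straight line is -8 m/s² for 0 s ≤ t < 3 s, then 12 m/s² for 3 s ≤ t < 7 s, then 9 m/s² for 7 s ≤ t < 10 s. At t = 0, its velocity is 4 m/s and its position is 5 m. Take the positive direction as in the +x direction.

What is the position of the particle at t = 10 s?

On each constant-a segment, Δv = aΔt and Δx = v₀Δt + ½aΔt²; chain segment to segment.
0–3 s: v starts 4 m/s; Δx = 4·3 + ½·-8·3² = -24 m; v ends -20 m/s.
3–7 s: v starts -20 m/s; Δx = -20·4 + ½·12·4² = 16 m; v ends 28 m/s.
7–10 s: v starts 28 m/s; Δx = 28·3 + ½·9·3² = 124.5 m; v ends 55 m/s.
x(10) = 5 + Σ Δx = 121.5 m.

121.5 m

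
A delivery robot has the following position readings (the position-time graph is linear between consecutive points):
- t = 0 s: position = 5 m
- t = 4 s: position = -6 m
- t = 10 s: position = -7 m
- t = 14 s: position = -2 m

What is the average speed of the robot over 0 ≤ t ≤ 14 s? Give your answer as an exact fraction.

Average speed = (total path length)/(elapsed time); on a piecewise-linear x-t graph the path length is Σ|Δx|.
0–4 s: |Δx| = |-6 − 5| = 11 m
4–10 s: |Δx| = |-7 − -6| = 1 m
10–14 s: |Δx| = |-2 − -7| = 5 m
Total path = 17 m; average speed = 17/14 = 17/14 m/s.

17/14 m/s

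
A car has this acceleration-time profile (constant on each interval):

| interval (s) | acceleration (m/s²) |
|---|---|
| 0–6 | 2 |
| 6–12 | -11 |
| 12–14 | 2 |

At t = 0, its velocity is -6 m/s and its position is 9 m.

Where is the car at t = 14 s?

On each constant-a segment, Δv = aΔt and Δx = v₀Δt + ½aΔt²; chain segment to segment.
0–6 s: v starts -6 m/s; Δx = -6·6 + ½·2·6² = 0 m; v ends 6 m/s.
6–12 s: v starts 6 m/s; Δx = 6·6 + ½·-11·6² = -162 m; v ends -60 m/s.
12–14 s: v starts -60 m/s; Δx = -60·2 + ½·2·2² = -116 m; v ends -56 m/s.
x(14) = 9 + Σ Δx = -269 m.

-269 m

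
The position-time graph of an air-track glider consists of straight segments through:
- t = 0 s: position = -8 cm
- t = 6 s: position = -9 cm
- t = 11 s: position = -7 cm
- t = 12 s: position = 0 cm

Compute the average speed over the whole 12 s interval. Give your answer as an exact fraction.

Average speed = (total path length)/(elapsed time); on a piecewise-linear x-t graph the path length is Σ|Δx|.
0–6 s: |Δx| = |-9 − -8| = 1 cm
6–11 s: |Δx| = |-7 − -9| = 2 cm
11–12 s: |Δx| = |0 − -7| = 7 cm
Total path = 10 cm; average speed = 10/12 = 5/6 cm/s.

5/6 cm/s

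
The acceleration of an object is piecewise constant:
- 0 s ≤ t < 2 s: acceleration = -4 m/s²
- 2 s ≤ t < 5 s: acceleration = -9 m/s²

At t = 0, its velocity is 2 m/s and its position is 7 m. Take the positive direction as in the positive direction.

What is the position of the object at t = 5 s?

On each constant-a segment, Δv = aΔt and Δx = v₀Δt + ½aΔt²; chain segment to segment.
0–2 s: v starts 2 m/s; Δx = 2·2 + ½·-4·2² = -4 m; v ends -6 m/s.
2–5 s: v starts -6 m/s; Δx = -6·3 + ½·-9·3² = -58.5 m; v ends -33 m/s.
x(5) = 7 + Σ Δx = -55.5 m.

-55.5 m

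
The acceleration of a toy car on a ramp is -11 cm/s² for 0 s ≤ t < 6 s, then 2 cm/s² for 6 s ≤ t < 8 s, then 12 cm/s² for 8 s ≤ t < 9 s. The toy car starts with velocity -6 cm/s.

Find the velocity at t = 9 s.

Δv equals the area under the a-t graph; then v = v₀ + Δv.
0–6 s: -11 × 6 = -66 cm/s
6–8 s: 2 × 2 = 4 cm/s
8–9 s: 12 × 1 = 12 cm/s
Δv = -50 cm/s, so v(9) = -6 + (-50) = -56 cm/s.

-56 cm/s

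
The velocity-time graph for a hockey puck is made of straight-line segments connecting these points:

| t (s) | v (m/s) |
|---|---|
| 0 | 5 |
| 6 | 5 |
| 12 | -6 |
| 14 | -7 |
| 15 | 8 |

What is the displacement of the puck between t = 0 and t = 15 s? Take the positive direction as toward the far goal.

14.5 m

Displacement is the signed area under the v-t curve.
0–6 s: 5 × 6 = 30 m
6–12 s: ½(5 + -6)(6) = -3 m
12–14 s: ½(-6 + -7)(2) = -13 m
14–15 s: ½(-7 + 8)(1) = 0.5 m
Net displacement = 14.5 m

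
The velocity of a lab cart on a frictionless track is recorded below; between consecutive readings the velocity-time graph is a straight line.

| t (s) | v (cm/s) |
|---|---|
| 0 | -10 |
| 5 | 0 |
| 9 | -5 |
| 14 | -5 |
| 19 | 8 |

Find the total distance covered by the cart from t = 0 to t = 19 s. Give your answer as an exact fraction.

2005/26 cm

Total distance travelled is ∫|v| dt — sum the magnitudes of each area piece.
0–5 s: |½(-10 + 0)(5)| = 25 cm
5–9 s: |½(0 + -5)(4)| = 10 cm
9–14 s: |-5| × 5 = 25 cm
14–19 s: v = 0 at t = 207/13 s; triangle areas 125/26 + 160/13 = 445/26 cm
Total distance = 2005/26 cm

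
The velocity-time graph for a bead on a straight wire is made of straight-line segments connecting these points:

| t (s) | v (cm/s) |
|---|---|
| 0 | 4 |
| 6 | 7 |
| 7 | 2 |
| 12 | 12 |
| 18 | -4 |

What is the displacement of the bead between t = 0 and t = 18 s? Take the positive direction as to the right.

96.5 cm

Displacement is the signed area under the v-t curve.
0–6 s: ½(4 + 7)(6) = 33 cm
6–7 s: ½(7 + 2)(1) = 4.5 cm
7–12 s: ½(2 + 12)(5) = 35 cm
12–18 s: ½(12 + -4)(6) = 24 cm
Net displacement = 96.5 cm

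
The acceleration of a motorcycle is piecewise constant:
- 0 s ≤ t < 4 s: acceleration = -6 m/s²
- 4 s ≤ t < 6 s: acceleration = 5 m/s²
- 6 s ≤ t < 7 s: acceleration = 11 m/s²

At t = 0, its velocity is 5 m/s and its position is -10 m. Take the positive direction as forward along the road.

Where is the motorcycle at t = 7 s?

On each constant-a segment, Δv = aΔt and Δx = v₀Δt + ½aΔt²; chain segment to segment.
0–4 s: v starts 5 m/s; Δx = 5·4 + ½·-6·4² = -28 m; v ends -19 m/s.
4–6 s: v starts -19 m/s; Δx = -19·2 + ½·5·2² = -28 m; v ends -9 m/s.
6–7 s: v starts -9 m/s; Δx = -9·1 + ½·11·1² = -3.5 m; v ends 2 m/s.
x(7) = -10 + Σ Δx = -69.5 m.

-69.5 m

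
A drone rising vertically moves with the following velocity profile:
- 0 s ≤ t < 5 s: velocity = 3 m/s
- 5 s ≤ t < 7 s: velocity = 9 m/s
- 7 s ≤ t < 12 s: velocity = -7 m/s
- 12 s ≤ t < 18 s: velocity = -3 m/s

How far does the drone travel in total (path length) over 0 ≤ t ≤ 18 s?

Total distance travelled is ∫|v| dt — sum the magnitudes of each area piece.
0–5 s: |3| × 5 = 15 m
5–7 s: |9| × 2 = 18 m
7–12 s: |-7| × 5 = 35 m
12–18 s: |-3| × 6 = 18 m
Total distance = 86 m

86 m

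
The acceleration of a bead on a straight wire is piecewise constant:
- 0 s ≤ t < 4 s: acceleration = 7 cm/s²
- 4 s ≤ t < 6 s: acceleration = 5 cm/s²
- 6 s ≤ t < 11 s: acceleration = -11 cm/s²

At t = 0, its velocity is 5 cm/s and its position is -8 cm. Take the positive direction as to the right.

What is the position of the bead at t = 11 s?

221.5 cm

On each constant-a segment, Δv = aΔt and Δx = v₀Δt + ½aΔt²; chain segment to segment.
0–4 s: v starts 5 cm/s; Δx = 5·4 + ½·7·4² = 76 cm; v ends 33 cm/s.
4–6 s: v starts 33 cm/s; Δx = 33·2 + ½·5·2² = 76 cm; v ends 43 cm/s.
6–11 s: v starts 43 cm/s; Δx = 43·5 + ½·-11·5² = 77.5 cm; v ends -12 cm/s.
x(11) = -8 + Σ Δx = 221.5 cm.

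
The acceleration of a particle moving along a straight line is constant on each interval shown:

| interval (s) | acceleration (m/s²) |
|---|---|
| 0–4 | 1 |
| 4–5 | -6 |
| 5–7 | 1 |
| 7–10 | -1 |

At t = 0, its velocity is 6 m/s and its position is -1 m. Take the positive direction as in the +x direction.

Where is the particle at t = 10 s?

On each constant-a segment, Δv = aΔt and Δx = v₀Δt + ½aΔt²; chain segment to segment.
0–4 s: v starts 6 m/s; Δx = 6·4 + ½·1·4² = 32 m; v ends 10 m/s.
4–5 s: v starts 10 m/s; Δx = 10·1 + ½·-6·1² = 7 m; v ends 4 m/s.
5–7 s: v starts 4 m/s; Δx = 4·2 + ½·1·2² = 10 m; v ends 6 m/s.
7–10 s: v starts 6 m/s; Δx = 6·3 + ½·-1·3² = 13.5 m; v ends 3 m/s.
x(10) = -1 + Σ Δx = 61.5 m.

61.5 m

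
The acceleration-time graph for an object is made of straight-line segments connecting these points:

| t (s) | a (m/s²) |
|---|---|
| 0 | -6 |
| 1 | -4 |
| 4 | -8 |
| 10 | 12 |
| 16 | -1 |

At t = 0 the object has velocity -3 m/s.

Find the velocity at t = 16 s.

19 m/s

Δv equals the area under the a-t graph; then v = v₀ + Δv.
0–1 s: ½(-6 + -4)(1) = -5 m/s
1–4 s: ½(-4 + -8)(3) = -18 m/s
4–10 s: ½(-8 + 12)(6) = 12 m/s
10–16 s: ½(12 + -1)(6) = 33 m/s
Δv = 22 m/s, so v(16) = -3 + (22) = 19 m/s.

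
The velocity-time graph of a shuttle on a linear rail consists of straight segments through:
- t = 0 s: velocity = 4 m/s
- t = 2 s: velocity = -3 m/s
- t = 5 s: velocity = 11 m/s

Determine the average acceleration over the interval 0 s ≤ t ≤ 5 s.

Average acceleration = Δv/Δt = (11 − 4)/(5 − 0) = 1.4 m/s².

1.4 m/s²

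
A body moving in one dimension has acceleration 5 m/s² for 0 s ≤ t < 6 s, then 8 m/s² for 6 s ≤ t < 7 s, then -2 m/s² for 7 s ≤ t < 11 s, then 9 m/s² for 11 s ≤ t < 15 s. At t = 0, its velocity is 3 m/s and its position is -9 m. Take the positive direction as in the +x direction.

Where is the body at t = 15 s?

488 m

On each constant-a segment, Δv = aΔt and Δx = v₀Δt + ½aΔt²; chain segment to segment.
0–6 s: v starts 3 m/s; Δx = 3·6 + ½·5·6² = 108 m; v ends 33 m/s.
6–7 s: v starts 33 m/s; Δx = 33·1 + ½·8·1² = 37 m; v ends 41 m/s.
7–11 s: v starts 41 m/s; Δx = 41·4 + ½·-2·4² = 148 m; v ends 33 m/s.
11–15 s: v starts 33 m/s; Δx = 33·4 + ½·9·4² = 204 m; v ends 69 m/s.
x(15) = -9 + Σ Δx = 488 m.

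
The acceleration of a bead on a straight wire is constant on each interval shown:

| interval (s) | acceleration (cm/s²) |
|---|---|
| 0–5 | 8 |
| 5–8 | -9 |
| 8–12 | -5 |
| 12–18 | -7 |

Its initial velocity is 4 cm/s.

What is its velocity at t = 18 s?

-45 cm/s

Δv equals the area under the a-t graph; then v = v₀ + Δv.
0–5 s: 8 × 5 = 40 cm/s
5–8 s: -9 × 3 = -27 cm/s
8–12 s: -5 × 4 = -20 cm/s
12–18 s: -7 × 6 = -42 cm/s
Δv = -49 cm/s, so v(18) = 4 + (-49) = -45 cm/s.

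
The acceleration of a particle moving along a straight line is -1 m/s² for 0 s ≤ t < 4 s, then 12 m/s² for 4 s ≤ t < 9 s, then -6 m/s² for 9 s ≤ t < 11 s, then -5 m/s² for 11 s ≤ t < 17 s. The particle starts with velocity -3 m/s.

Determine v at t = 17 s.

11 m/s

Δv equals the area under the a-t graph; then v = v₀ + Δv.
0–4 s: -1 × 4 = -4 m/s
4–9 s: 12 × 5 = 60 m/s
9–11 s: -6 × 2 = -12 m/s
11–17 s: -5 × 6 = -30 m/s
Δv = 14 m/s, so v(17) = -3 + (14) = 11 m/s.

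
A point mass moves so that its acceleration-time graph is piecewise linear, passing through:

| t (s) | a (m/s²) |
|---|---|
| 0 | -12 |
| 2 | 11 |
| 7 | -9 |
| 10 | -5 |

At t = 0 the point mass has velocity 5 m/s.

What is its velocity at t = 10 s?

-12 m/s

Δv equals the area under the a-t graph; then v = v₀ + Δv.
0–2 s: ½(-12 + 11)(2) = -1 m/s
2–7 s: ½(11 + -9)(5) = 5 m/s
7–10 s: ½(-9 + -5)(3) = -21 m/s
Δv = -17 m/s, so v(10) = 5 + (-17) = -12 m/s.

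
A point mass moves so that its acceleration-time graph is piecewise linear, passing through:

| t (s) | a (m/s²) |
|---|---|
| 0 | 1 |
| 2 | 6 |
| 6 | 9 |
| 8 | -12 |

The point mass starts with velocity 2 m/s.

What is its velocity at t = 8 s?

Δv equals the area under the a-t graph; then v = v₀ + Δv.
0–2 s: ½(1 + 6)(2) = 7 m/s
2–6 s: ½(6 + 9)(4) = 30 m/s
6–8 s: ½(9 + -12)(2) = -3 m/s
Δv = 34 m/s, so v(8) = 2 + (34) = 36 m/s.

36 m/s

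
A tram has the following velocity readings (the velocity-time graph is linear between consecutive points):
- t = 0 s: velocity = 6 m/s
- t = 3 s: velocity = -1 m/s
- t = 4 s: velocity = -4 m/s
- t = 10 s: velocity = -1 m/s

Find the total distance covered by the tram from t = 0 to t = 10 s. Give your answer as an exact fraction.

178/7 m

Distance (not displacement) is the total path length: add the absolute areas under v-t.
0–3 s: v = 0 at t = 18/7 s; triangle areas 54/7 + 3/14 = 111/14 m
3–4 s: |½(-1 + -4)(1)| = 2.5 m
4–10 s: |½(-4 + -1)(6)| = 15 m
Total distance = 178/7 m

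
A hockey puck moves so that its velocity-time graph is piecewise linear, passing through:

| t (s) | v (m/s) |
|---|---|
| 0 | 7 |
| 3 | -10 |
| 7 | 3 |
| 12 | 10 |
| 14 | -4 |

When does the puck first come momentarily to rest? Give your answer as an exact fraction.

v changes sign on 0–3 s (from 7 to -10); the graph is linear there, so v = 0 at t = 0 + (-7)·(3 − 0)/(-10 − 7) = 21/17 s.

t = 21/17 s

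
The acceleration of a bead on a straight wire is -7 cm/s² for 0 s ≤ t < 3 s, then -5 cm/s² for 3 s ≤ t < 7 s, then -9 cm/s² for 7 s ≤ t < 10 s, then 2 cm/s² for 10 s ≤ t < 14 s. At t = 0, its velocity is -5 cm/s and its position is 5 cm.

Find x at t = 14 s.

On each constant-a segment, Δv = aΔt and Δx = v₀Δt + ½aΔt²; chain segment to segment.
0–3 s: v starts -5 cm/s; Δx = -5·3 + ½·-7·3² = -46.5 cm; v ends -26 cm/s.
3–7 s: v starts -26 cm/s; Δx = -26·4 + ½·-5·4² = -144 cm; v ends -46 cm/s.
7–10 s: v starts -46 cm/s; Δx = -46·3 + ½·-9·3² = -178.5 cm; v ends -73 cm/s.
10–14 s: v starts -73 cm/s; Δx = -73·4 + ½·2·4² = -276 cm; v ends -65 cm/s.
x(14) = 5 + Σ Δx = -640 cm.

-640 cm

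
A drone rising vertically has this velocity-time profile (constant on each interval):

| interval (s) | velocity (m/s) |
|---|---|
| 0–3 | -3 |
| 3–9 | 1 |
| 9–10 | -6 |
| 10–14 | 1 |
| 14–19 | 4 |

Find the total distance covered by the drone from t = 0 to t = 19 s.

Distance (not displacement) is the total path length: add the absolute areas under v-t.
0–3 s: |-3| × 3 = 9 m
3–9 s: |1| × 6 = 6 m
9–10 s: |-6| × 1 = 6 m
10–14 s: |1| × 4 = 4 m
14–19 s: |4| × 5 = 20 m
Total distance = 45 m

45 m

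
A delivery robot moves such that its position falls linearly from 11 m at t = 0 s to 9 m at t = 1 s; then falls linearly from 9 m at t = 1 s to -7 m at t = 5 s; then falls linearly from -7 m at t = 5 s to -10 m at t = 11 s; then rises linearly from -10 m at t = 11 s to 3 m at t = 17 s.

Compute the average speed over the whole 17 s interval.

Average speed = (total path length)/(elapsed time); on a piecewise-linear x-t graph the path length is Σ|Δx|.
0–1 s: |Δx| = |9 − 11| = 2 m
1–5 s: |Δx| = |-7 − 9| = 16 m
5–11 s: |Δx| = |-10 − -7| = 3 m
11–17 s: |Δx| = |3 − -10| = 13 m
Total path = 34 m; average speed = 34/17 = 2 m/s.

2 m/s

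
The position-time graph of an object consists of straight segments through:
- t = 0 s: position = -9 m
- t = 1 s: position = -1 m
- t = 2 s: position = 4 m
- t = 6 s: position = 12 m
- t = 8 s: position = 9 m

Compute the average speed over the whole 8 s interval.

Average speed = (total path length)/(elapsed time); on a piecewise-linear x-t graph the path length is Σ|Δx|.
0–1 s: |Δx| = |-1 − -9| = 8 m
1–2 s: |Δx| = |4 − -1| = 5 m
2–6 s: |Δx| = |12 − 4| = 8 m
6–8 s: |Δx| = |9 − 12| = 3 m
Total path = 24 m; average speed = 24/8 = 3 m/s.

3 m/s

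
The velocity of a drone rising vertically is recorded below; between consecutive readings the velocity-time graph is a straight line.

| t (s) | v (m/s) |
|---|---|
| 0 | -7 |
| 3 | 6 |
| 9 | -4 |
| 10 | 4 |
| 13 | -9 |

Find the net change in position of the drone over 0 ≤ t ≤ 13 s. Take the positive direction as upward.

-3 m

Net displacement equals the area under the velocity-time graph (areas below the axis count negative).
0–3 s: ½(-7 + 6)(3) = -1.5 m
3–9 s: ½(6 + -4)(6) = 6 m
9–10 s: ½(-4 + 4)(1) = 0 m
10–13 s: ½(4 + -9)(3) = -7.5 m
Net displacement = -3 m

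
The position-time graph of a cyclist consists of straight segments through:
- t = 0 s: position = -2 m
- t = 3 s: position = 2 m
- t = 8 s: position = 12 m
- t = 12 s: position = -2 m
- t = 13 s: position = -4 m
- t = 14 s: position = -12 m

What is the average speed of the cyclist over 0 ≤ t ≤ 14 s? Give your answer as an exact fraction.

19/7 m/s

Average speed = (total path length)/(elapsed time); on a piecewise-linear x-t graph the path length is Σ|Δx|.
0–3 s: |Δx| = |2 − -2| = 4 m
3–8 s: |Δx| = |12 − 2| = 10 m
8–12 s: |Δx| = |-2 − 12| = 14 m
12–13 s: |Δx| = |-4 − -2| = 2 m
13–14 s: |Δx| = |-12 − -4| = 8 m
Total path = 38 m; average speed = 38/14 = 19/7 m/s.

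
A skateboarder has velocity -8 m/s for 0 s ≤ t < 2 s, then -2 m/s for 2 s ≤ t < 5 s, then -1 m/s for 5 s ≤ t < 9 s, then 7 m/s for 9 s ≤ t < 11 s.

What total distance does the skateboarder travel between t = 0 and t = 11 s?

Distance (not displacement) is the total path length: add the absolute areas under v-t.
0–2 s: |-8| × 2 = 16 m
2–5 s: |-2| × 3 = 6 m
5–9 s: |-1| × 4 = 4 m
9–11 s: |7| × 2 = 14 m
Total distance = 40 m

40 m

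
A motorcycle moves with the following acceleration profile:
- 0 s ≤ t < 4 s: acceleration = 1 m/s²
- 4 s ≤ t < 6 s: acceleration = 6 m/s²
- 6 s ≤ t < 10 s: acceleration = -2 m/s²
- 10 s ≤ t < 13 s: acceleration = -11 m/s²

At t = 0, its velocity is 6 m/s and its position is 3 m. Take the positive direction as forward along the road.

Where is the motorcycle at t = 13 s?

On each constant-a segment, Δv = aΔt and Δx = v₀Δt + ½aΔt²; chain segment to segment.
0–4 s: v starts 6 m/s; Δx = 6·4 + ½·1·4² = 32 m; v ends 10 m/s.
4–6 s: v starts 10 m/s; Δx = 10·2 + ½·6·2² = 32 m; v ends 22 m/s.
6–10 s: v starts 22 m/s; Δx = 22·4 + ½·-2·4² = 72 m; v ends 14 m/s.
10–13 s: v starts 14 m/s; Δx = 14·3 + ½·-11·3² = -7.5 m; v ends -19 m/s.
x(13) = 3 + Σ Δx = 131.5 m.

131.5 m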